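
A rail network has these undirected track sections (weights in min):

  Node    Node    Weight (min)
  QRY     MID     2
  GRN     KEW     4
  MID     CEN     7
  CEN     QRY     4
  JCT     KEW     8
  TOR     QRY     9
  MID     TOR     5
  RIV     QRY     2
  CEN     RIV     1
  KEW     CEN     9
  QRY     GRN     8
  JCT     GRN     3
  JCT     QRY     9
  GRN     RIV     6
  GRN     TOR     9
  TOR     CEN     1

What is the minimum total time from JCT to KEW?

Running Dijkstra from JCT:
JCT: 0
GRN: 3  (via JCT)
KEW: 7  (via GRN)
Shortest route: JCT → GRN → KEW = 7 min.

7 min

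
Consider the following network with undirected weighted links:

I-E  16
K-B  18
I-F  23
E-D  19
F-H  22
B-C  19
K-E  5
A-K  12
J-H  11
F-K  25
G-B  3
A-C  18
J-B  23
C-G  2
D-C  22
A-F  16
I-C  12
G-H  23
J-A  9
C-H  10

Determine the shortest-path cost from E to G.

Enumerating some paths:
E → K → B → G: 5+18+3 = 26
E → K → A → C → G: 5+12+18+2 = 37
E → I → C → G: 16+12+2 = 30
E → D → C → G: 19+22+2 = 43
Cheapest is E → K → B → G at 26.

26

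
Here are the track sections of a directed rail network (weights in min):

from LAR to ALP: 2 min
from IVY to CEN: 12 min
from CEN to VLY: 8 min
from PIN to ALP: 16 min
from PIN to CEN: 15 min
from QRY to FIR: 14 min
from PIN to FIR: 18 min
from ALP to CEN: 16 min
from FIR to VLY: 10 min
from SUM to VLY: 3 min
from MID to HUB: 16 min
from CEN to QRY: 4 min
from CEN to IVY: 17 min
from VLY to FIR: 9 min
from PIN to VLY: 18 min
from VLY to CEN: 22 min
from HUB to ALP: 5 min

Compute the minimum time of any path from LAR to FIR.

Running Dijkstra from LAR:
LAR: 0
ALP: 2  (via LAR)
CEN: 18  (via ALP)
QRY: 22  (via CEN)
VLY: 26  (via CEN)
FIR: 35  (via VLY)
Shortest route: LAR–ALP–CEN–VLY–FIR = 35 min.

35 min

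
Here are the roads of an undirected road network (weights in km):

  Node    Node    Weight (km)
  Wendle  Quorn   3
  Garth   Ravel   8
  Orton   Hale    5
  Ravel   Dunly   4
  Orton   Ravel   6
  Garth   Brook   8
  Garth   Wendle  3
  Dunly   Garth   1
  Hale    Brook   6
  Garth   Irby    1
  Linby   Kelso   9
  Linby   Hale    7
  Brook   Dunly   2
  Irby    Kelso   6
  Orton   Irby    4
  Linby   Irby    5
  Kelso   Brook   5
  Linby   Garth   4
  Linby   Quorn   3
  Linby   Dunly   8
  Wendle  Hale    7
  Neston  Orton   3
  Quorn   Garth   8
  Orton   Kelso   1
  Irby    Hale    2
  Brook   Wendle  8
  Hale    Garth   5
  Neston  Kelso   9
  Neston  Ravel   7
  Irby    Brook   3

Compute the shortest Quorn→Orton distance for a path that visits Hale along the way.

14 km

Best Quorn to Hale: Quorn → Wendle → Garth → Irby → Hale costing 9
Shortest Hale→Orton: Hale → Orton = 5
Total via Hale: 9 + 5 = 14 km.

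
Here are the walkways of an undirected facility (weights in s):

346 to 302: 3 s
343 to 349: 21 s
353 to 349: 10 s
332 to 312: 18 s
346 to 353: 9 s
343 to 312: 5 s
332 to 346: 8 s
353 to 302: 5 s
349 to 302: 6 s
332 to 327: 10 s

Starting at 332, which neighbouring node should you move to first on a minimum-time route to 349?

Compare a few routes:
332 → 346 → 302 → 349: 8+3+6 = 17
332 → 346 → 353 → 302 → 349: 8+9+5+6 = 28
332 → 346 → 302 → 353 → 349: 8+3+5+10 = 26
332 → 346 → 353 → 349: 8+9+10 = 27
Cheapest is 332 → 346 → 302 → 349 at 17 s.
So from 332 the first move is to 346.

346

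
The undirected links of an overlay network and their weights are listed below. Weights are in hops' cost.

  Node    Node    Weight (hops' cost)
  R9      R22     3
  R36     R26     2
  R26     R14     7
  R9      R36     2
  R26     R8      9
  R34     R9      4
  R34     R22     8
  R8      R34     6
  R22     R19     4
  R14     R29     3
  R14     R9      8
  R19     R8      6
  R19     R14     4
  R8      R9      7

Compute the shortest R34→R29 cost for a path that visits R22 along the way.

18 hops' cost

Shortest R34→R22: R34 → R9 → R22 = 7
Shortest R22→R29: R22 → R19 → R14 → R29 = 11
Total via R22: 7 + 11 = 18 hops' cost.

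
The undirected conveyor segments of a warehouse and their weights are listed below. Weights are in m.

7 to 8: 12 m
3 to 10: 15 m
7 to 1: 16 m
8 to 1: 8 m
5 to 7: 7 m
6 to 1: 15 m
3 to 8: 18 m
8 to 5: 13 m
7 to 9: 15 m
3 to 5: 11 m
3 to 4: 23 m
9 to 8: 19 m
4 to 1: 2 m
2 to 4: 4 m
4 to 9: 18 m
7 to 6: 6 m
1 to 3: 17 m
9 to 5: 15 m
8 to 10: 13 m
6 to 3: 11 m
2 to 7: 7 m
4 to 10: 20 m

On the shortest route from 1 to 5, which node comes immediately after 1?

4

Enumerating some paths:
1–8–5: 8+13 = 21
1–4–2–7–5: 2+4+7+7 = 20
The minimum is 20 m via 1–4–2–7–5.
So from 1 the first move is to 4.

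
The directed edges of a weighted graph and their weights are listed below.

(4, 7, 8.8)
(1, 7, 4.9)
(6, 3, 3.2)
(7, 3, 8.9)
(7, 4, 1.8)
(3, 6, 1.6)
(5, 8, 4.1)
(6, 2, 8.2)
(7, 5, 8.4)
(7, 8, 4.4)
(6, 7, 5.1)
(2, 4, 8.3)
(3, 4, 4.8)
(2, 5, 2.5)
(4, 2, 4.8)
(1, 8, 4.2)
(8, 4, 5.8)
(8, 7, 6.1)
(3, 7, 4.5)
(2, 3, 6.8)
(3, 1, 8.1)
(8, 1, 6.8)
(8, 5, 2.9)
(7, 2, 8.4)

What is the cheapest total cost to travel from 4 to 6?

13.2

Running Dijkstra from 4:
4: 0
2: 4.8  (via 4)
5: 7.3  (via 2)
7: 8.8  (via 4)
8: 11.4  (via 5)
3: 11.6  (via 2)
6: 13.2  (via 3)
Shortest route: 4 → 2 → 3 → 6 = 13.2.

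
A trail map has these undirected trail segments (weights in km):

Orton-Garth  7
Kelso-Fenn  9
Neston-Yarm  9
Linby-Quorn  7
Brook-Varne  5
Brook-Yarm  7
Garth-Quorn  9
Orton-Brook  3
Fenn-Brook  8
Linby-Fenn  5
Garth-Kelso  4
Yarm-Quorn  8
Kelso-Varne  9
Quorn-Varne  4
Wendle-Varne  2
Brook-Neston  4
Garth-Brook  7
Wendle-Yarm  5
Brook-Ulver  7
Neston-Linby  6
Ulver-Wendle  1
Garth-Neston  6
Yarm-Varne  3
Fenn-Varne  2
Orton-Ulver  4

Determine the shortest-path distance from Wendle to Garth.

Settle nodes by increasing distance from Wendle:
Wendle: 0
Ulver: 1  (via Wendle)
Varne: 2  (via Wendle)
Fenn: 4  (via Varne)
Yarm: 5  (via Wendle)
Orton: 5  (via Ulver)
Quorn: 6  (via Varne)
Brook: 7  (via Varne)
Linby: 9  (via Fenn)
Neston: 11  (via Brook)
Kelso: 11  (via Varne)
Garth: 12  (via Orton)
Shortest route: Wendle → Ulver → Orton → Garth = 12 km.

12 km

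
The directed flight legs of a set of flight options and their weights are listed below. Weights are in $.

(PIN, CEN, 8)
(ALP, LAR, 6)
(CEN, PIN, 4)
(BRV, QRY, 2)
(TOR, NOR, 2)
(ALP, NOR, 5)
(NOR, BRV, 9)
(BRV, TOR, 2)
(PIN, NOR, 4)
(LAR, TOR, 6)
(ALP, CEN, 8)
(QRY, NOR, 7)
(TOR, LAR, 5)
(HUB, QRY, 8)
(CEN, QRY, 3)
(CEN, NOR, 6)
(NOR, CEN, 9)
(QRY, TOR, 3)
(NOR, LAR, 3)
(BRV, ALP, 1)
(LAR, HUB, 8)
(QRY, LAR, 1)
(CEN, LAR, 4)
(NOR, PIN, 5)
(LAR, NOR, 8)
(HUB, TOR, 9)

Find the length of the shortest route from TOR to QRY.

Settle nodes by increasing distance from TOR:
TOR: 0
NOR: 2  (via TOR)
LAR: 5  (via TOR)
PIN: 7  (via NOR)
BRV: 11  (via NOR)
CEN: 11  (via NOR)
ALP: 12  (via BRV)
HUB: 13  (via LAR)
QRY: 13  (via BRV)
Shortest route: TOR–NOR–BRV–QRY = $13.

$13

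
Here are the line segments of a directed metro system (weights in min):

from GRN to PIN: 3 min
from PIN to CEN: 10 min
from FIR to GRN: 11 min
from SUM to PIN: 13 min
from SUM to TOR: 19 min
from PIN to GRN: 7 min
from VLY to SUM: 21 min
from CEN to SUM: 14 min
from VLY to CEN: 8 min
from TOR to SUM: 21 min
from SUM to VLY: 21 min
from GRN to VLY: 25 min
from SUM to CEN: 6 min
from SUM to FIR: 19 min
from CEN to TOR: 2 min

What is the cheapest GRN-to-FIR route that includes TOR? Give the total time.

55 min

Best GRN to TOR: GRN–PIN–CEN–TOR costing 15
Best TOR to FIR: TOR–SUM–FIR costing 40
Total via TOR: 15 + 40 = 55 min.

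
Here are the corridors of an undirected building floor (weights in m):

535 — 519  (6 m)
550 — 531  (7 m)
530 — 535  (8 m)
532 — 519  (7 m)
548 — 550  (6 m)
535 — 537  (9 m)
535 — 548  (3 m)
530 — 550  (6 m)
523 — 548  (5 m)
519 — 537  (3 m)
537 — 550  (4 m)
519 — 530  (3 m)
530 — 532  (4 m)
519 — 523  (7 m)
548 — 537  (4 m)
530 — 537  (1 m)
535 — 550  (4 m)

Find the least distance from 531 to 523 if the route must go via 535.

Best 531 to 535: 531 → 550 → 535 costing 11
Best 535 to 523: 535 → 548 → 523 costing 8
Total via 535: 11 + 8 = 19 m.

19 m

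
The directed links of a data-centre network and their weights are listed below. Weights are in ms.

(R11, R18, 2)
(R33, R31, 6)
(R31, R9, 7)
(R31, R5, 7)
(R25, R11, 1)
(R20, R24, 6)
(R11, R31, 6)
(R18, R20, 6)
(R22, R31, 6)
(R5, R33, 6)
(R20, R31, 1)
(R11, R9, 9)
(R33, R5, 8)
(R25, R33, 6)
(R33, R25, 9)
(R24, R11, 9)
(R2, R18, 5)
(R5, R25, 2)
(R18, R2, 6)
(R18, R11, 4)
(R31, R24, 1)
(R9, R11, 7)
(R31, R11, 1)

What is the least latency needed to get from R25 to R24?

Shortest distances from R25:
R25: 0
R11: 1  (via R25)
R18: 3  (via R11)
R33: 6  (via R25)
R31: 7  (via R11)
R24: 8  (via R31)
Shortest route: R25–R11–R31–R24 = 8 ms.

8 ms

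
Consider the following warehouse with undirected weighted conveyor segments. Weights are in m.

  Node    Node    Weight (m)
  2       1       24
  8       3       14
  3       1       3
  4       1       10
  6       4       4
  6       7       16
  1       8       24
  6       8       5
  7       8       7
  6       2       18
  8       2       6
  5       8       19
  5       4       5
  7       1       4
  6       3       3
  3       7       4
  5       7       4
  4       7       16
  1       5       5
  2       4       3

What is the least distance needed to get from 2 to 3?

10 m

Compare a few routes:
2 - 8 - 6 - 3: 6+5+3 = 14
2 - 4 - 6 - 3: 3+4+3 = 10
2 - 4 - 5 - 1 - 3: 3+5+5+3 = 16
The minimum is 10 m via 2 - 4 - 6 - 3.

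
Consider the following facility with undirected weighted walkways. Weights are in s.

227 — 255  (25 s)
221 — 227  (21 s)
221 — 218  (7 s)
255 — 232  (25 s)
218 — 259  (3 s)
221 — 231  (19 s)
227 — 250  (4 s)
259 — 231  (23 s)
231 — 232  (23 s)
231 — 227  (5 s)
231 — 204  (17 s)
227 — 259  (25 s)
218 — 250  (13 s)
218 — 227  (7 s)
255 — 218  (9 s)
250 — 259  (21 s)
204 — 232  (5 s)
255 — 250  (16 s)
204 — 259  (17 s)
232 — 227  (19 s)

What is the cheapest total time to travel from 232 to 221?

Shortest distances from 232:
232: 0
204: 5  (via 232)
227: 19  (via 232)
259: 22  (via 204)
231: 22  (via 204)
250: 23  (via 227)
255: 25  (via 232)
218: 25  (via 259)
221: 32  (via 218)
Shortest route: 232 → 204 → 259 → 218 → 221 = 32 s.

32 s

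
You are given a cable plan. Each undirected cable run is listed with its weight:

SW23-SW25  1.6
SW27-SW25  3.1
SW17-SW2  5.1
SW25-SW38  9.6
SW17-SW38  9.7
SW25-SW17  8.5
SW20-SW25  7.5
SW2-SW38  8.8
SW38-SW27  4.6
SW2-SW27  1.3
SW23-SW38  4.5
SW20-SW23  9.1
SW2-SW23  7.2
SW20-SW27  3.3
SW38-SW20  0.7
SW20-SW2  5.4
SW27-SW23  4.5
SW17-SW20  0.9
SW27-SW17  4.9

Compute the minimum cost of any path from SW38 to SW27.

4

Candidate routes:
SW38 - SW20 - SW17 - SW27: 0.7+0.9+4.9 = 6.5
SW38 - SW27: 4.6 = 4.6
SW38 - SW20 - SW27: 0.7+3.3 = 4
Cheapest is SW38 - SW20 - SW27 at 4.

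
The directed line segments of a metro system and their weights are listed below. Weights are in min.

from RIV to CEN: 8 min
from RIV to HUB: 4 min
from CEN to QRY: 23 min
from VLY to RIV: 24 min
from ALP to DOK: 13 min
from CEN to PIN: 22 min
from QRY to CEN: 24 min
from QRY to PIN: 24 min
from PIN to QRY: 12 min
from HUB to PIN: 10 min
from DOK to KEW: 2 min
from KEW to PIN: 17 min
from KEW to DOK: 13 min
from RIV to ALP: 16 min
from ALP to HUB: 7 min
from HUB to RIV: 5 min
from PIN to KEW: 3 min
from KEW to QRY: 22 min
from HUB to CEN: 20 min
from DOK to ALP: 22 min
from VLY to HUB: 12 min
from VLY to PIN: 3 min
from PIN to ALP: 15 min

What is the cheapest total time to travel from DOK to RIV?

34 min

Compare a few routes:
DOK → KEW → PIN → ALP → HUB → RIV: 2+17+15+7+5 = 46
DOK → KEW → QRY → PIN → ALP → HUB → RIV: 2+22+24+15+7+5 = 75
DOK → ALP → HUB → RIV: 22+7+5 = 34
Cheapest is DOK → ALP → HUB → RIV at 34 min.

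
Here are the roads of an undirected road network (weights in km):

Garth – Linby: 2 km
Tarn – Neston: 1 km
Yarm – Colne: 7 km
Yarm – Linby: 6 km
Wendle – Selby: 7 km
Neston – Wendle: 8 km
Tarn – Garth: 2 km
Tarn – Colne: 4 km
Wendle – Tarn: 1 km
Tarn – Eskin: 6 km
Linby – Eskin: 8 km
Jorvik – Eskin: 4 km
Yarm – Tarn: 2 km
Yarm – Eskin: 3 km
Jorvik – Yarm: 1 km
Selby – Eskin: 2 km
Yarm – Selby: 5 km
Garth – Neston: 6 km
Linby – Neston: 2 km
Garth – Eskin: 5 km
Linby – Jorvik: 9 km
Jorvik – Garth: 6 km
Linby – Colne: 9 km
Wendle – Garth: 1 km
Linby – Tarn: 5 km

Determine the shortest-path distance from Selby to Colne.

11 km

Shortest distances from Selby:
Selby: 0
Eskin: 2  (via Selby)
Yarm: 5  (via Selby)
Jorvik: 6  (via Eskin)
Tarn: 7  (via Yarm)
Wendle: 7  (via Selby)
Garth: 7  (via Eskin)
Neston: 8  (via Tarn)
Linby: 9  (via Garth)
Colne: 11  (via Tarn)
Shortest route: Selby–Yarm–Tarn–Colne = 11 km.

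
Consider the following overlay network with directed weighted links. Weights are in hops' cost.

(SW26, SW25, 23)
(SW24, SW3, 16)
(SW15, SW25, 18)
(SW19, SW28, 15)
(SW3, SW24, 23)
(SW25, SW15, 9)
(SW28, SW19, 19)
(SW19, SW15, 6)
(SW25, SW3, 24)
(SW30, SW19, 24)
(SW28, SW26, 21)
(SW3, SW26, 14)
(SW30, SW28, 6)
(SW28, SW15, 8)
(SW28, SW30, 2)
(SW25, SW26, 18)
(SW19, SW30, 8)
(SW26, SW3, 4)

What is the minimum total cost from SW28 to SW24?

Enumerating some paths:
SW28–SW15–SW25–SW3–SW24: 8+18+24+23 = 73
SW28–SW15–SW25–SW26–SW3–SW24: 8+18+18+4+23 = 71
SW28–SW26–SW3–SW24: 21+4+23 = 48
Cheapest is SW28–SW26–SW3–SW24 at 48 hops' cost.

48 hops' cost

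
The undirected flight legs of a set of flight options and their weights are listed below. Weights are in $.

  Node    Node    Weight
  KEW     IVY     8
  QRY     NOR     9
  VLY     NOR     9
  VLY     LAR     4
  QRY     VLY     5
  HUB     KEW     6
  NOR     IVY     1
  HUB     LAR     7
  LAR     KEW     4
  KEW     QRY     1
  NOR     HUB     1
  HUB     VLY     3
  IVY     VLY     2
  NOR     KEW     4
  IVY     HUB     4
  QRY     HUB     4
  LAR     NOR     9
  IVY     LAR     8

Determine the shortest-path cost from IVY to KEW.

$5

Shortest distances from IVY:
IVY: 0
NOR: 1  (via IVY)
HUB: 2  (via NOR)
VLY: 2  (via IVY)
KEW: 5  (via NOR)
Shortest route: IVY–NOR–KEW = $5.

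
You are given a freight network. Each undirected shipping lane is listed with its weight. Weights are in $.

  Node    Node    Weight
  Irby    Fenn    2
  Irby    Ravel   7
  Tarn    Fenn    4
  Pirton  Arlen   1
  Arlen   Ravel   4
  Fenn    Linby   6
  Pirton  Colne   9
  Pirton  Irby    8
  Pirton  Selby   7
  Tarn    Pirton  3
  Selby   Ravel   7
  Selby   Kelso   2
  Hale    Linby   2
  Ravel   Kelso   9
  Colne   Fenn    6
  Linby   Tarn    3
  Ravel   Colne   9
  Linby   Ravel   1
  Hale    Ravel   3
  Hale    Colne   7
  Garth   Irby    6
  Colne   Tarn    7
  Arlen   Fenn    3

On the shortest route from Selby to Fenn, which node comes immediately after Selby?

Pirton

Compare a few routes:
Selby–Ravel–Linby–Fenn: 7+1+6 = 14
Selby–Ravel–Arlen–Fenn: 7+4+3 = 14
Selby–Pirton–Arlen–Fenn: 7+1+3 = 11
The minimum is $11 via Selby–Pirton–Arlen–Fenn.
So from Selby the first move is to Pirton.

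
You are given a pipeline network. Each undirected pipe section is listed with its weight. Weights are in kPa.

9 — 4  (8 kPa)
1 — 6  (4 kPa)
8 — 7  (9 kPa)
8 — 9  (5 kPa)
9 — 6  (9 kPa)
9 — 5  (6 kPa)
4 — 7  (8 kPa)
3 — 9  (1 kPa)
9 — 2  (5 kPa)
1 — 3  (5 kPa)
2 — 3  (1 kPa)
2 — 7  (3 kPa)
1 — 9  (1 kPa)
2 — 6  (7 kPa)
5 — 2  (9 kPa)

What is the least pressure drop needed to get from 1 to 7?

Shortest distances from 1:
1: 0
9: 1  (via 1)
3: 2  (via 9)
2: 3  (via 3)
6: 4  (via 1)
7: 6  (via 2)
Shortest route: 1–9–3–2–7 = 6 kPa.

6 kPa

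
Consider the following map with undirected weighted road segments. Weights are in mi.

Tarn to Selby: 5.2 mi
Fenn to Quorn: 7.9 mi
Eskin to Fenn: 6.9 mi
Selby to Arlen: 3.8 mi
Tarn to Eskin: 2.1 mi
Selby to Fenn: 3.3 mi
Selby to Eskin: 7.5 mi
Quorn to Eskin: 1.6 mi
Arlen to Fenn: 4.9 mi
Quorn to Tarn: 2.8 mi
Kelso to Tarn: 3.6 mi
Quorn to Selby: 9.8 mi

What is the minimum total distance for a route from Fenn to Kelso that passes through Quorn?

14.3 mi

Best Fenn to Quorn: Fenn–Quorn costing 7.9
Shortest Quorn→Kelso: Quorn–Tarn–Kelso = 6.4
Total via Quorn: 7.9 + 6.4 = 14.3 mi.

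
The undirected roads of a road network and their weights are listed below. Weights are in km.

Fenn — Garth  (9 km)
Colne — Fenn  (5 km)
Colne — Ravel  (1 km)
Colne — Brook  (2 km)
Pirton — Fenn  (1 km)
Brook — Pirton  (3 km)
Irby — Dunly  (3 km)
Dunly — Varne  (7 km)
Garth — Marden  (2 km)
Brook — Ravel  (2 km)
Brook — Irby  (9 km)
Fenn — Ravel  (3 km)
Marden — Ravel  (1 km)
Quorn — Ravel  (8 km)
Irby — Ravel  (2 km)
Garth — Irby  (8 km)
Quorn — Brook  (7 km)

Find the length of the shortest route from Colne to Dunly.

Compare a few routes:
Colne - Ravel - Irby - Dunly: 1+2+3 = 6
Colne - Brook - Pirton - Fenn - Ravel - Irby - Dunly: 2+3+1+3+2+3 = 14
Colne - Brook - Ravel - Irby - Dunly: 2+2+2+3 = 9
Colne - Fenn - Ravel - Irby - Dunly: 5+3+2+3 = 13
Cheapest is Colne - Ravel - Irby - Dunly at 6 km.

6 km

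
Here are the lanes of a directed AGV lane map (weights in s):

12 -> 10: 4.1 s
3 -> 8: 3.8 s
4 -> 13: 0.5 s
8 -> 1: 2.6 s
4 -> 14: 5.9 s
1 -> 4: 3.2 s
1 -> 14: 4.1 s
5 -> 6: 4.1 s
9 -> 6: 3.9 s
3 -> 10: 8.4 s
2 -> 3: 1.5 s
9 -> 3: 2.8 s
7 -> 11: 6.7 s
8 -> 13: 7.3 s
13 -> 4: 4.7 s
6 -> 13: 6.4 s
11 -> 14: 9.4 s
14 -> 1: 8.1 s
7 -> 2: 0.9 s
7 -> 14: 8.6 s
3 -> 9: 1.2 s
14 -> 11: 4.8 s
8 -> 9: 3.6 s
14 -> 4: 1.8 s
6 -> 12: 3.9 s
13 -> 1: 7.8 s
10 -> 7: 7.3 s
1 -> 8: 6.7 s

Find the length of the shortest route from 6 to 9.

18.9 s

Settle nodes by increasing distance from 6:
6: 0
12: 3.9  (via 6)
13: 6.4  (via 6)
10: 8  (via 12)
4: 11.1  (via 13)
1: 14.2  (via 13)
7: 15.3  (via 10)
2: 16.2  (via 7)
14: 17  (via 4)
3: 17.7  (via 2)
9: 18.9  (via 3)
Shortest route: 6 → 12 → 10 → 7 → 2 → 3 → 9 = 18.9 s.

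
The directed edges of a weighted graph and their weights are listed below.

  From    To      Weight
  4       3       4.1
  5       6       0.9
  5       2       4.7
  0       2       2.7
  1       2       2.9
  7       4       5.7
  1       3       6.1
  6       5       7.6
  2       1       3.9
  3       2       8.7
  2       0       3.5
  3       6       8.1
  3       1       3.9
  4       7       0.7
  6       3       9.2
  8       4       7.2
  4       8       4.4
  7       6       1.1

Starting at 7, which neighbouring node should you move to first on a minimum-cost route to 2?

6

Enumerating some paths:
7 - 4 - 3 - 2: 5.7+4.1+8.7 = 18.5
7 - 6 - 3 - 1 - 2: 1.1+9.2+3.9+2.9 = 17.1
7 - 6 - 5 - 2: 1.1+7.6+4.7 = 13.4
7 - 4 - 3 - 1 - 2: 5.7+4.1+3.9+2.9 = 16.6
The minimum is 13.4 via 7 - 6 - 5 - 2.
So from 7 the first move is to 6.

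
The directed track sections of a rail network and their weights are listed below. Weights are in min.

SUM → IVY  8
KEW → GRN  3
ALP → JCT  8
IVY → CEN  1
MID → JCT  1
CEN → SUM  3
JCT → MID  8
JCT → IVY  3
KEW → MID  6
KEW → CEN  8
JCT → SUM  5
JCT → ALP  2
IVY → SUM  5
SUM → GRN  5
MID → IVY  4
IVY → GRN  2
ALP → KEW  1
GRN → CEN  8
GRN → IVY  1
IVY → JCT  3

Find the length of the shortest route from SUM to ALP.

11 min

Candidate routes:
SUM–IVY–JCT–ALP: 8+3+2 = 13
SUM–GRN–IVY–JCT–ALP: 5+1+3+2 = 11
The minimum is 11 min via SUM–GRN–IVY–JCT–ALP.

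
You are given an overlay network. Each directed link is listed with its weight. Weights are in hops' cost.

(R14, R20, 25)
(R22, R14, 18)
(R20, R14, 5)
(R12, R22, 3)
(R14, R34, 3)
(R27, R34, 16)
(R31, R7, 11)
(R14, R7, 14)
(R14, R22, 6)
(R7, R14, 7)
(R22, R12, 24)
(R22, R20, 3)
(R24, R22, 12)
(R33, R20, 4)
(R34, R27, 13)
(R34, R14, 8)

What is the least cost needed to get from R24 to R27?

Enumerating some paths:
R24–R22–R20–R14–R34–R27: 12+3+5+3+13 = 36
R24–R22–R14–R34–R27: 12+18+3+13 = 46
The minimum is 36 hops' cost via R24–R22–R20–R14–R34–R27.

36 hops' cost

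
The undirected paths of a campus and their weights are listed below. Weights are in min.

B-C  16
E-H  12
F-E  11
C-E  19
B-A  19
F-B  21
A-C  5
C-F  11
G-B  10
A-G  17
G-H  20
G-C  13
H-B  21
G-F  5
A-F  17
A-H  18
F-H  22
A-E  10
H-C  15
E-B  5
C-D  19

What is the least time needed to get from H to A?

18 min

Shortest distances from H:
H: 0
E: 12  (via H)
C: 15  (via H)
B: 17  (via E)
A: 18  (via H)
Shortest route: H → A = 18 min.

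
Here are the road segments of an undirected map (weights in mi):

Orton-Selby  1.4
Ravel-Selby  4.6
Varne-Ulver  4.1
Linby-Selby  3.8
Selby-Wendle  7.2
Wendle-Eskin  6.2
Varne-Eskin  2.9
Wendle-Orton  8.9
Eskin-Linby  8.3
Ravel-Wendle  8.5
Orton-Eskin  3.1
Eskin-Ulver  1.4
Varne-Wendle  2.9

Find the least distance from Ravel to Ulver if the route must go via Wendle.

Shortest Ravel→Wendle: Ravel → Wendle = 8.5
Best Wendle to Ulver: Wendle → Varne → Ulver costing 7
Total via Wendle: 8.5 + 7 = 15.5 mi.

15.5 mi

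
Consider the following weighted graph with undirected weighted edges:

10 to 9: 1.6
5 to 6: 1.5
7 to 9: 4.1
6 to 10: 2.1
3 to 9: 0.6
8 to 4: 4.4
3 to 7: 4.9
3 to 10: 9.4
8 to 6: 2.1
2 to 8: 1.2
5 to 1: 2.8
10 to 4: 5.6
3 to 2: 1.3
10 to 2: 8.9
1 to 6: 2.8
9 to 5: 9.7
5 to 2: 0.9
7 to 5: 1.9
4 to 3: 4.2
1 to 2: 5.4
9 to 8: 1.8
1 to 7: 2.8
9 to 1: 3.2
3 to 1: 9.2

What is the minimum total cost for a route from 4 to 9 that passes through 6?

10.2

Best 4 to 6: 4 → 8 → 6 costing 6.5
Best 6 to 9: 6 → 10 → 9 costing 3.7
Total via 6: 6.5 + 3.7 = 10.2.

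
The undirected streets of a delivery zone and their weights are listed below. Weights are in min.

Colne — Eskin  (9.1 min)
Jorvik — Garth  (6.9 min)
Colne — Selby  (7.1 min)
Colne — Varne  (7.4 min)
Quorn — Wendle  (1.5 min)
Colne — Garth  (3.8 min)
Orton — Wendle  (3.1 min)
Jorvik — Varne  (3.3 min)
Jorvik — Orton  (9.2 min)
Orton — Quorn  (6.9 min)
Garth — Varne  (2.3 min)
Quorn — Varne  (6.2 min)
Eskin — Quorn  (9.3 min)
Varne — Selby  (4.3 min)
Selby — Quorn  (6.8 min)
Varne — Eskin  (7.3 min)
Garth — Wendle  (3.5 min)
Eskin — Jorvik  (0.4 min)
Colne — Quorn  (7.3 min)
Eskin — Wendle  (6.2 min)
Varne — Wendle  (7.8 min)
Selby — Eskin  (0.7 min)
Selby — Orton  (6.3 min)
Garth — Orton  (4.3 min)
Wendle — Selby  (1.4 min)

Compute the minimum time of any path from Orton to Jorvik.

5.6 min

Running Dijkstra from Orton:
Orton: 0
Wendle: 3.1  (via Orton)
Garth: 4.3  (via Orton)
Selby: 4.5  (via Wendle)
Quorn: 4.6  (via Wendle)
Eskin: 5.2  (via Selby)
Jorvik: 5.6  (via Eskin)
Shortest route: Orton → Wendle → Selby → Eskin → Jorvik = 5.6 min.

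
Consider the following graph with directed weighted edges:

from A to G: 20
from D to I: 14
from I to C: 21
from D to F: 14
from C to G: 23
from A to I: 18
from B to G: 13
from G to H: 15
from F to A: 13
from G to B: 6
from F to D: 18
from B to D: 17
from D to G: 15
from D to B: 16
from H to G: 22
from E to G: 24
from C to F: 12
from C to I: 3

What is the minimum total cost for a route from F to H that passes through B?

Shortest F→B: F–D–B = 34
Shortest B→H: B–G–H = 28
Total via B: 34 + 28 = 62.

62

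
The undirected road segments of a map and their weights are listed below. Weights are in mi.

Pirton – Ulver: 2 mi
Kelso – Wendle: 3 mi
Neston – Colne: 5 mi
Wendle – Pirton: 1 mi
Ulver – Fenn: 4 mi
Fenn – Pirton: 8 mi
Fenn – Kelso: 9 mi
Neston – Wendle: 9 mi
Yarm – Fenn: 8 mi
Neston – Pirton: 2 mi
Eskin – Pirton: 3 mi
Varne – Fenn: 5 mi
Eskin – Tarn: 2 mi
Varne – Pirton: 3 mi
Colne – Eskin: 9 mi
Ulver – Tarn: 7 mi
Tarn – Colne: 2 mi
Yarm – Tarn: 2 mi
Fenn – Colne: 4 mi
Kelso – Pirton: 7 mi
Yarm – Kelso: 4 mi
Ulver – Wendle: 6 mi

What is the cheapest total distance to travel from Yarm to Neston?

Shortest distances from Yarm:
Yarm: 0
Tarn: 2  (via Yarm)
Kelso: 4  (via Yarm)
Eskin: 4  (via Tarn)
Colne: 4  (via Tarn)
Pirton: 7  (via Eskin)
Wendle: 7  (via Kelso)
Fenn: 8  (via Yarm)
Ulver: 9  (via Tarn)
Neston: 9  (via Colne)
Shortest route: Yarm–Tarn–Colne–Neston = 9 mi.

9 mi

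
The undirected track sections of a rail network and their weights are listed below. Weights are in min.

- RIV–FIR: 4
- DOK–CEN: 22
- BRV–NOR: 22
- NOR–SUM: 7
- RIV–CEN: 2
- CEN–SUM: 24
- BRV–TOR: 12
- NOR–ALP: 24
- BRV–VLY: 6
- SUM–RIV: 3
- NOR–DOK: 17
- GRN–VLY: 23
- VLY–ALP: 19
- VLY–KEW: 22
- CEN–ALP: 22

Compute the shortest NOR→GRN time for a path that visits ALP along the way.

Best NOR to ALP: NOR → ALP costing 24
Best ALP to GRN: ALP → VLY → GRN costing 42
Total via ALP: 24 + 42 = 66 min.

66 min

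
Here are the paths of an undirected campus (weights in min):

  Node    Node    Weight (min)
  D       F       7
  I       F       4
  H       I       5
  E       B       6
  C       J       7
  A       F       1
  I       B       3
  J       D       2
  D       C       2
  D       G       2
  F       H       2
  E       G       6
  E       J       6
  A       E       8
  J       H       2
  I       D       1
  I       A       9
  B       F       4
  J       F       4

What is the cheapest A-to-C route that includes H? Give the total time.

9 min

Shortest A→H: A → F → H = 3
Best H to C: H → J → D → C costing 6
Total via H: 3 + 6 = 9 min.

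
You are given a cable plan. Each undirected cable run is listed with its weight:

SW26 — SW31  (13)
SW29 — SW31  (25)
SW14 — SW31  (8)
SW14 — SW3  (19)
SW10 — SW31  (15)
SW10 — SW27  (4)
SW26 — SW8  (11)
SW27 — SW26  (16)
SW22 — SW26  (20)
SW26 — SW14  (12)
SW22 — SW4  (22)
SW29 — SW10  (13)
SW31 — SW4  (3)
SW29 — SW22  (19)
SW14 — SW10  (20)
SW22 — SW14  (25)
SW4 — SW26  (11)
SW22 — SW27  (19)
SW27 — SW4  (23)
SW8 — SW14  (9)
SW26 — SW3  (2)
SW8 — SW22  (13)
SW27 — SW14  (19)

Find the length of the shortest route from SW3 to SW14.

14

Settle nodes by increasing distance from SW3:
SW3: 0
SW26: 2  (via SW3)
SW4: 13  (via SW26)
SW8: 13  (via SW26)
SW14: 14  (via SW26)
Shortest route: SW3 → SW26 → SW14 = 14.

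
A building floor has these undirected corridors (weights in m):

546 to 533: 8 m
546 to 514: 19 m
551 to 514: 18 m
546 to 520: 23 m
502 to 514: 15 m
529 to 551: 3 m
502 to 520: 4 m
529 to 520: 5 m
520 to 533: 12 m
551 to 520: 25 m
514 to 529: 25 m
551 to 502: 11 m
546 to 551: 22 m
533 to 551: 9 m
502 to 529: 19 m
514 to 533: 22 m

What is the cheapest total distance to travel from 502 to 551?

11 m

Enumerating some paths:
502 - 520 - 529 - 551: 4+5+3 = 12
502 - 529 - 551: 19+3 = 22
502 - 551: 11 = 11
Cheapest is 502 - 551 at 11 m.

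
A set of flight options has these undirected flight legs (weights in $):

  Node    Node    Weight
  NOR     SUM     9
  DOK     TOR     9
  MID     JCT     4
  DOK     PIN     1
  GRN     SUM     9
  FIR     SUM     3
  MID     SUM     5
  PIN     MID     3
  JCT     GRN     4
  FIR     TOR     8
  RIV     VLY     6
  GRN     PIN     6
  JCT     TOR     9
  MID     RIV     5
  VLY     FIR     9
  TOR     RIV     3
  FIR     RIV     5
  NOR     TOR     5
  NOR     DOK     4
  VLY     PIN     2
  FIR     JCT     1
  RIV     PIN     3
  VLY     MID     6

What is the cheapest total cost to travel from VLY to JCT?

$9

Shortest distances from VLY:
VLY: 0
PIN: 2  (via VLY)
DOK: 3  (via PIN)
MID: 5  (via PIN)
RIV: 5  (via PIN)
NOR: 7  (via DOK)
GRN: 8  (via PIN)
TOR: 8  (via RIV)
JCT: 9  (via MID)
Shortest route: VLY → PIN → MID → JCT = $9.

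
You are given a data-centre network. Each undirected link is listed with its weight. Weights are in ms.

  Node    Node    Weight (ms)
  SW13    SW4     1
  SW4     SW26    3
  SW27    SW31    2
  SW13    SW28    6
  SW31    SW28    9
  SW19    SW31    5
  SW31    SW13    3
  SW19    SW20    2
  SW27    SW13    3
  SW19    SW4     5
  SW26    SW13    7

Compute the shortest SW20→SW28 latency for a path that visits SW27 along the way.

18 ms

Best SW20 to SW27: SW20 → SW19 → SW31 → SW27 costing 9
Shortest SW27→SW28: SW27 → SW13 → SW28 = 9
Total via SW27: 9 + 9 = 18 ms.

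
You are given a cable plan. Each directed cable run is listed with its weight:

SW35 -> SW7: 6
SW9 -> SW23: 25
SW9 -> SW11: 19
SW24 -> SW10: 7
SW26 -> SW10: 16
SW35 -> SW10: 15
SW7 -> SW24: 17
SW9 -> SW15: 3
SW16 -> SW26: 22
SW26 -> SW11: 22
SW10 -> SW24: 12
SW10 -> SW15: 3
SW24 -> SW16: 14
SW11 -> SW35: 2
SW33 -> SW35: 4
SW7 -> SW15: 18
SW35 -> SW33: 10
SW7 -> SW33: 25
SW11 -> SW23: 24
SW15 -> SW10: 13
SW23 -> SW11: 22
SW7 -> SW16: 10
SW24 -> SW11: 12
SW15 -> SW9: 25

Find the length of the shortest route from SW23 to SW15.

42

Settle nodes by increasing distance from SW23:
SW23: 0
SW11: 22  (via SW23)
SW35: 24  (via SW11)
SW7: 30  (via SW35)
SW33: 34  (via SW35)
SW10: 39  (via SW35)
SW16: 40  (via SW7)
SW15: 42  (via SW10)
Shortest route: SW23–SW11–SW35–SW10–SW15 = 42.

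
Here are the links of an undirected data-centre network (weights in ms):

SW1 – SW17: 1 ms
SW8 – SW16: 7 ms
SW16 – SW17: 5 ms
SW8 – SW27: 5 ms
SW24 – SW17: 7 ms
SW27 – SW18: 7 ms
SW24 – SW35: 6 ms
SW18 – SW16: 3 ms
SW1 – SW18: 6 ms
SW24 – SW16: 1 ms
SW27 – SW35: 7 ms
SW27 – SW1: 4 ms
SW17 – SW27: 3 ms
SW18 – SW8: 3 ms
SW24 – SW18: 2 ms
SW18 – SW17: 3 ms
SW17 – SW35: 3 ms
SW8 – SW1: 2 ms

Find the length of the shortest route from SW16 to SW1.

6 ms

Running Dijkstra from SW16:
SW16: 0
SW24: 1  (via SW16)
SW18: 3  (via SW16)
SW17: 5  (via SW16)
SW1: 6  (via SW17)
Shortest route: SW16–SW17–SW1 = 6 ms.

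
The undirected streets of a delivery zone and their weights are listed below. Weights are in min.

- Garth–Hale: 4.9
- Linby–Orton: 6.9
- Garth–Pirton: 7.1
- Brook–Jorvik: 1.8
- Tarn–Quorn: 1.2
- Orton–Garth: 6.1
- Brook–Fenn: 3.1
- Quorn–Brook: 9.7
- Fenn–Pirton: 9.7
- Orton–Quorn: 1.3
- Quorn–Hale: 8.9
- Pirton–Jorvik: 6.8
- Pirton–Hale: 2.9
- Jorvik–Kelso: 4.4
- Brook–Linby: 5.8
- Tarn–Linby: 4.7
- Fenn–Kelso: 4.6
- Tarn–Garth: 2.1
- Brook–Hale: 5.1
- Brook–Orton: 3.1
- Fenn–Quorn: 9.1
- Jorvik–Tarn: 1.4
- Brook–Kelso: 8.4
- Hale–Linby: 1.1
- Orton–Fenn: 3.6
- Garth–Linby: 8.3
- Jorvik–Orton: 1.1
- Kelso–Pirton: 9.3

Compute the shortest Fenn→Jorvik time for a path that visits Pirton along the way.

Best Fenn to Pirton: Fenn–Pirton costing 9.7
Best Pirton to Jorvik: Pirton–Jorvik costing 6.8
Total via Pirton: 9.7 + 6.8 = 16.5 min.

16.5 min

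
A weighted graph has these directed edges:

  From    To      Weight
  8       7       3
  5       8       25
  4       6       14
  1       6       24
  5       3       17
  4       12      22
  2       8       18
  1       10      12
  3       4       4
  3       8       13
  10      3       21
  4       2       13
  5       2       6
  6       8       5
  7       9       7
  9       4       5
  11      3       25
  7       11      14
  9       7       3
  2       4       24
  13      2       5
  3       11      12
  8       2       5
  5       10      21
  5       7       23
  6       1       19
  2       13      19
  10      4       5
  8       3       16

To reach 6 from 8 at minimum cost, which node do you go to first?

Enumerating some paths:
8 → 7 → 9 → 4 → 6: 3+7+5+14 = 29
8 → 3 → 4 → 6: 16+4+14 = 34
Cheapest is 8 → 7 → 9 → 4 → 6 at 29.
So from 8 the first move is to 7.

7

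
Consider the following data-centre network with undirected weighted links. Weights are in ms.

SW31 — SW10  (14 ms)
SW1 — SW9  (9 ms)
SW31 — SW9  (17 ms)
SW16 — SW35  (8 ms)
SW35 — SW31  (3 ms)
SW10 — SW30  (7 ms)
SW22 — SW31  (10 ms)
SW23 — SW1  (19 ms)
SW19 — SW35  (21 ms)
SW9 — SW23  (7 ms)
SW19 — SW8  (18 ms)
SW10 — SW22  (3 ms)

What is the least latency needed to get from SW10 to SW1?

Candidate routes:
SW10–SW22–SW31–SW9–SW23–SW1: 3+10+17+7+19 = 56
SW10–SW31–SW9–SW23–SW1: 14+17+7+19 = 57
SW10–SW22–SW31–SW9–SW1: 3+10+17+9 = 39
SW10–SW31–SW9–SW1: 14+17+9 = 40
Cheapest is SW10–SW22–SW31–SW9–SW1 at 39 ms.

39 ms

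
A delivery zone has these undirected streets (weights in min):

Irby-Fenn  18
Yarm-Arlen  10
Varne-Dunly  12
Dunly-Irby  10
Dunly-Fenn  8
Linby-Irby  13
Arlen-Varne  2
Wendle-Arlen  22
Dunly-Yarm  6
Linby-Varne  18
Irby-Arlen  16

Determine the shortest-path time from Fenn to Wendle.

44 min

Shortest distances from Fenn:
Fenn: 0
Dunly: 8  (via Fenn)
Yarm: 14  (via Dunly)
Irby: 18  (via Fenn)
Varne: 20  (via Dunly)
Arlen: 22  (via Varne)
Linby: 31  (via Irby)
Wendle: 44  (via Arlen)
Shortest route: Fenn → Dunly → Varne → Arlen → Wendle = 44 min.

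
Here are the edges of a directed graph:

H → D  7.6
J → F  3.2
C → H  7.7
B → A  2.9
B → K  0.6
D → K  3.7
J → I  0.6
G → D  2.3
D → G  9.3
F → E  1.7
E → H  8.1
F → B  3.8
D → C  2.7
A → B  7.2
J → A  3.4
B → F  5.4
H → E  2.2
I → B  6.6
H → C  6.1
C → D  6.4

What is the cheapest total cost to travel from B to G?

Settle nodes by increasing distance from B:
B: 0
K: 0.6  (via B)
A: 2.9  (via B)
F: 5.4  (via B)
E: 7.1  (via F)
H: 15.2  (via E)
C: 21.3  (via H)
D: 22.8  (via H)
G: 32.1  (via D)
Shortest route: B–F–E–H–D–G = 32.1.

32.1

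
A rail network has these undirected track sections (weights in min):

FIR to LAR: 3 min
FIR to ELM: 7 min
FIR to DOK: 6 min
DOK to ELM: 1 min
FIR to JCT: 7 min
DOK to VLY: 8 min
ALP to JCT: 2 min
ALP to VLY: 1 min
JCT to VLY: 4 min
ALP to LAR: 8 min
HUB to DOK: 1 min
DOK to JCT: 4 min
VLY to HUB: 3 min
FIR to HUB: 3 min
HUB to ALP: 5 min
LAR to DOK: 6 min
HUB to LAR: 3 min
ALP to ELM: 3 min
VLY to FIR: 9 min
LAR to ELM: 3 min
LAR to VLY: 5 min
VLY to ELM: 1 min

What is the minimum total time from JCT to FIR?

Enumerating some paths:
JCT - ALP - VLY - HUB - FIR: 2+1+3+3 = 9
JCT - ALP - VLY - ELM - DOK - HUB - FIR: 2+1+1+1+1+3 = 9
JCT - FIR: 7 = 7
JCT - DOK - HUB - FIR: 4+1+3 = 8
Cheapest is JCT - FIR at 7 min.

7 min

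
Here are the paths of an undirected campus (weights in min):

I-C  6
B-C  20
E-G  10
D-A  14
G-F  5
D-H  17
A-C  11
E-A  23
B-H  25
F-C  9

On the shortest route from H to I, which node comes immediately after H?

D

Compare a few routes:
H → D → A → E → G → F → C → I: 17+14+23+10+5+9+6 = 84
H → B → C → I: 25+20+6 = 51
H → D → A → C → I: 17+14+11+6 = 48
Cheapest is H → D → A → C → I at 48 min.
So from H the first move is to D.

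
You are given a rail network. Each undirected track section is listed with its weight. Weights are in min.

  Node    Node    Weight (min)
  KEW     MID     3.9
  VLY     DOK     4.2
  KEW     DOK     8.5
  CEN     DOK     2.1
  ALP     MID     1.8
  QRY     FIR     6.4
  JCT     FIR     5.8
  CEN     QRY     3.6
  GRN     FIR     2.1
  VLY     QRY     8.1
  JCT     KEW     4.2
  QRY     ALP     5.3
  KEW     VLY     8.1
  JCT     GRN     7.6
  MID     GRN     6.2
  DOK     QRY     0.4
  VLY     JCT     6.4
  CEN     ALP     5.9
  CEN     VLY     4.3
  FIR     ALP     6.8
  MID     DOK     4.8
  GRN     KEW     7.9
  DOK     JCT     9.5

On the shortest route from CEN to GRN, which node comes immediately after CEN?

DOK

Enumerating some paths:
CEN–DOK–QRY–FIR–GRN: 2.1+0.4+6.4+2.1 = 11
CEN–QRY–FIR–GRN: 3.6+6.4+2.1 = 12.1
The minimum is 11 min via CEN–DOK–QRY–FIR–GRN.
So from CEN the first move is to DOK.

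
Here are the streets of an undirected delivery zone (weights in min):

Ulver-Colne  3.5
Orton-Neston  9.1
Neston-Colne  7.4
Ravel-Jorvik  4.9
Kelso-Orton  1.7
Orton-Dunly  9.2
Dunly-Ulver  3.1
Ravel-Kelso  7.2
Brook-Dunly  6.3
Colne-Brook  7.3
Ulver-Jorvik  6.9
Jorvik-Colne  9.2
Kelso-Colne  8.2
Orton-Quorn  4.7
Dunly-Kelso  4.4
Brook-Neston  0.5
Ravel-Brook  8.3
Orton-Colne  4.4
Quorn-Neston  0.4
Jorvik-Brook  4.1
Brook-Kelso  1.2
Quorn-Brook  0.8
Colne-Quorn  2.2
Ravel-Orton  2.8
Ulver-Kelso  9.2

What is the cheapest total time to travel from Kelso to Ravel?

4.5 min

Settle nodes by increasing distance from Kelso:
Kelso: 0
Brook: 1.2  (via Kelso)
Neston: 1.7  (via Brook)
Orton: 1.7  (via Kelso)
Quorn: 2  (via Brook)
Colne: 4.2  (via Quorn)
Dunly: 4.4  (via Kelso)
Ravel: 4.5  (via Orton)
Shortest route: Kelso–Orton–Ravel = 4.5 min.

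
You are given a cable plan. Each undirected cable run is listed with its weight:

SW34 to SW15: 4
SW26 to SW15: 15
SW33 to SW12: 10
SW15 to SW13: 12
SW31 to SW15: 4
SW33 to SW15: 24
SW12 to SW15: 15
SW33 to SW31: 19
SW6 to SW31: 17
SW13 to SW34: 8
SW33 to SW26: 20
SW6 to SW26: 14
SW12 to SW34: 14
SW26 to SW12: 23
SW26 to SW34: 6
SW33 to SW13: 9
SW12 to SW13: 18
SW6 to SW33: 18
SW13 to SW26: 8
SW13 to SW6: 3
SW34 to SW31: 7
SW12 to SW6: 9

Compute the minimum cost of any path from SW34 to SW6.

Enumerating some paths:
SW34 → SW26 → SW13 → SW6: 6+8+3 = 17
SW34 → SW13 → SW6: 8+3 = 11
Cheapest is SW34 → SW13 → SW6 at 11.

11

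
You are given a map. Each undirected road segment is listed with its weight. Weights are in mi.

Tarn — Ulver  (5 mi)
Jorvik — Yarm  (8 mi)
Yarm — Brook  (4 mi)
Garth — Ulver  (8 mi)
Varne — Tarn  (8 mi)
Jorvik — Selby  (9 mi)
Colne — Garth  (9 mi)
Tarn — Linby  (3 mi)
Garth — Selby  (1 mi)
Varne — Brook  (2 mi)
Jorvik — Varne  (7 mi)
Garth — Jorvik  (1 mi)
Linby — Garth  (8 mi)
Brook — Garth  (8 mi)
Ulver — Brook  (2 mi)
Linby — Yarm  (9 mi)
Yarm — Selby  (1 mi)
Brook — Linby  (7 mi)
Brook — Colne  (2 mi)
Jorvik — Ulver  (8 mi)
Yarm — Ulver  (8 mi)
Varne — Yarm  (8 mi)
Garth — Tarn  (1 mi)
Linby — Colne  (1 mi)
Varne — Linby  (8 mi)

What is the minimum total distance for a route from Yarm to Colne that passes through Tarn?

Shortest Yarm→Tarn: Yarm–Selby–Garth–Tarn = 3
Best Tarn to Colne: Tarn–Linby–Colne costing 4
Total via Tarn: 3 + 4 = 7 mi.

7 mi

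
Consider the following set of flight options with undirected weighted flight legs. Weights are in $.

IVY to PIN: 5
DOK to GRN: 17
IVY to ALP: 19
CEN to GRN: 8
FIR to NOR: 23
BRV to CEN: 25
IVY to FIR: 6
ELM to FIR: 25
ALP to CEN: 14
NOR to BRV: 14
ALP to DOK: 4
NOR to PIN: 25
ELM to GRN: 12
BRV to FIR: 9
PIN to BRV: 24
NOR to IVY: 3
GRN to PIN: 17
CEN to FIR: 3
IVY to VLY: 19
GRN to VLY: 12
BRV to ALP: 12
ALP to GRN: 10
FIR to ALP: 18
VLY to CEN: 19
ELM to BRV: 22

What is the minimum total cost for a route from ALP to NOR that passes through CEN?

Shortest ALP→CEN: ALP–CEN = 14
Shortest CEN→NOR: CEN–FIR–IVY–NOR = 12
Total via CEN: 14 + 12 = $26.

$26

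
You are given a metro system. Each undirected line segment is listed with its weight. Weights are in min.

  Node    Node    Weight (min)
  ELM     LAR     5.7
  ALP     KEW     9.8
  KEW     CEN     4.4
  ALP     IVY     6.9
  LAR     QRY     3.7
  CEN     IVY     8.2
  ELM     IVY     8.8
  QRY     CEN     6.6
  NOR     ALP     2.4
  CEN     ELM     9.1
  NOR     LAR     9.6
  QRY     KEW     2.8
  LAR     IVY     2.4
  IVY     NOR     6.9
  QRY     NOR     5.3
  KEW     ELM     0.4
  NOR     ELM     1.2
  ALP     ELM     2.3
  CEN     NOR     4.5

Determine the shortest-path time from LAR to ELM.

Compare a few routes:
LAR - QRY - KEW - ELM: 3.7+2.8+0.4 = 6.9
LAR - ELM: 5.7 = 5.7
LAR - QRY - NOR - ELM: 3.7+5.3+1.2 = 10.2
The minimum is 5.7 min via LAR - ELM.

5.7 min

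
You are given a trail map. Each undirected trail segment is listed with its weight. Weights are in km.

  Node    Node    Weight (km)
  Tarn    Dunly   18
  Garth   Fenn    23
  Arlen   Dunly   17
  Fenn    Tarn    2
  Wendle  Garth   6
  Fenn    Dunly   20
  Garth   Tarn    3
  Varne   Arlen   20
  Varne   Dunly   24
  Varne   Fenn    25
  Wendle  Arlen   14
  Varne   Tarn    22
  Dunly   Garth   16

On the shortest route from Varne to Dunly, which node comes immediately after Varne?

Candidate routes:
Varne → Arlen → Dunly: 20+17 = 37
Varne → Dunly: 24 = 24
The minimum is 24 km via Varne → Dunly.
So from Varne the first move is to Dunly.

Dunly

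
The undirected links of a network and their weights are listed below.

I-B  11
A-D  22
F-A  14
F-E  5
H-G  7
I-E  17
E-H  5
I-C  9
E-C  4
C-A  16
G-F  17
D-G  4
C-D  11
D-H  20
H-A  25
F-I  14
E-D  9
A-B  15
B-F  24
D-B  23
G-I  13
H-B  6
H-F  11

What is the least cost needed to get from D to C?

11

Shortest distances from D:
D: 0
G: 4  (via D)
E: 9  (via D)
C: 11  (via D)
Shortest route: D → C = 11.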